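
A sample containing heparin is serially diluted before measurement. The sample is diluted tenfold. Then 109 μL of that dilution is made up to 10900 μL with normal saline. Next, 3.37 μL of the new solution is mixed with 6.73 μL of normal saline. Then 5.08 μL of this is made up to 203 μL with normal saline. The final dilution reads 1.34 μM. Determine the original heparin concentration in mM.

Overall dilution factor = 10 × 100 × 2.997 × 39.96 = 1.20 × 10⁵.
Original = 1.34 μM × 1.20 × 10⁵ = 1.60 × 10⁵ μM = 160 mM.

160 mM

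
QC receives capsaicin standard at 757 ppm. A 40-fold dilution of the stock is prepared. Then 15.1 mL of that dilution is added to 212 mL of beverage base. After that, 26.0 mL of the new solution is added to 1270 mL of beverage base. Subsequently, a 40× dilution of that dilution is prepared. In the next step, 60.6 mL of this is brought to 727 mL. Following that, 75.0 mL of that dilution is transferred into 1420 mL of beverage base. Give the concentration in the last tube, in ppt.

Overall dilution factor = 40 × 15.04 × 49.85 × 40 × 12.00 × 19.93 = 2.87 × 10⁸.
757 ppm / 2.87 × 10⁸ = 2.64 × 10⁻⁶ ppm = 2.64 ppt.

2.64 ppt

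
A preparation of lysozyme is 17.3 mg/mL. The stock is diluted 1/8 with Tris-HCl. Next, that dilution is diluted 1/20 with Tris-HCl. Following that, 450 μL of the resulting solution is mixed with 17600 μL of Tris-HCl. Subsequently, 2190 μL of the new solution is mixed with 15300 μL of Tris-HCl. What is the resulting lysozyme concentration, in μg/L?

338 μg/L

Overall dilution factor = 8 × 20 × 40.11 × 7.986 = 5.13 × 10⁴.
17.3 mg/mL / 5.13 × 10⁴ = 3.38 × 10⁻⁴ mg/mL = 338 μg/L.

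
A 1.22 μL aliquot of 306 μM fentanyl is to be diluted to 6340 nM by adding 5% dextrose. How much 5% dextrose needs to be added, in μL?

6340 nM = 6.34 μM.
V₂ = C₁V₁/C₂ = 306 × 1.22 / 6.34 = 58.9 μL.
Diluent to add = V₂ − V₁ = 58.9 − 1.22 = 57.7 μL.

57.7 μL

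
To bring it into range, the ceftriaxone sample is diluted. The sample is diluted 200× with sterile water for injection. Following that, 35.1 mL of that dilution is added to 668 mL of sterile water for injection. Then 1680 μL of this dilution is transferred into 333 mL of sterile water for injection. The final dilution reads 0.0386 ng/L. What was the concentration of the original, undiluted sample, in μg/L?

Overall dilution factor = 200 × 20.03 × 199.2 = 7.98 × 10⁵.
Original = 0.0386 ng/L × 7.98 × 10⁵ = 3.08 × 10⁴ ng/L = 30.8 μg/L.

30.8 μg/L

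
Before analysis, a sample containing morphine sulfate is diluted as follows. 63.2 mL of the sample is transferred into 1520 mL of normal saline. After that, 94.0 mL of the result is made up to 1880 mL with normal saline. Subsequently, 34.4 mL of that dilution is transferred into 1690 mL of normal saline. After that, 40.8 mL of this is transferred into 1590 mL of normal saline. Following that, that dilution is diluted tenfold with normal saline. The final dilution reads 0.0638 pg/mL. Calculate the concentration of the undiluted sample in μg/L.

640 μg/L

Overall dilution factor = 25.05 × 20 × 50.13 × 39.97 × 10 = 1.00 × 10⁷.
Original = 0.0638 pg/mL × 1.00 × 10⁷ = 6.40 × 10⁵ pg/mL = 640 μg/L.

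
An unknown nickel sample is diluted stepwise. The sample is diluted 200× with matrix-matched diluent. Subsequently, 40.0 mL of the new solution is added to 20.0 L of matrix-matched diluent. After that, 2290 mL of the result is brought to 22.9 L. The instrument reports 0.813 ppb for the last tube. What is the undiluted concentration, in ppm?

Overall dilution factor = 200 × 501 × 10 = 1.00 × 10⁶.
Original = 0.813 ppb × 1.00 × 10⁶ = 8.15 × 10⁵ ppb = 815 ppm.

815 ppm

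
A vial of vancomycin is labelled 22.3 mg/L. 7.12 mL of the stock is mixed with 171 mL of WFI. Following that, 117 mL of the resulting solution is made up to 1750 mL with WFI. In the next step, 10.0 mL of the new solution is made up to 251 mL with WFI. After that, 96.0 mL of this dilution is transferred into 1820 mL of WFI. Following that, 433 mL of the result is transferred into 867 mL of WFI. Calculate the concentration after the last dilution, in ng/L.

39.6 ng/L

Overall dilution factor = 25.02 × 14.96 × 25.10 × 19.96 × 3.002 = 5.63 × 10⁵.
22.3 mg/L / 5.63 × 10⁵ = 3.96 × 10⁻⁵ mg/L = 39.6 ng/L.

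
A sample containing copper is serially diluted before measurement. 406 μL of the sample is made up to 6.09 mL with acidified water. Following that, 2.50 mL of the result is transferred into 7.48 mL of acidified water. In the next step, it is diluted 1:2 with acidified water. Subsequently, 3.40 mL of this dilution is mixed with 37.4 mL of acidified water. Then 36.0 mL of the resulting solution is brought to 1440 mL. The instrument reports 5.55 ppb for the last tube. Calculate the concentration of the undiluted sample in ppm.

Overall dilution factor = 15 × 3.992 × 2 × 12 × 40 = 5.75 × 10⁴.
Original = 5.55 ppb × 5.75 × 10⁴ = 3.19 × 10⁵ ppb = 319 ppm.

319 ppm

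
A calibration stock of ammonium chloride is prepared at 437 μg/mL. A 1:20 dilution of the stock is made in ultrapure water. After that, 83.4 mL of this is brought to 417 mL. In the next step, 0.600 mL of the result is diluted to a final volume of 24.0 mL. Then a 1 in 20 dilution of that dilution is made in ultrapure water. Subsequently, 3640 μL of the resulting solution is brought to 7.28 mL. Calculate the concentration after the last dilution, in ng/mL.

2.73 ng/mL

Overall dilution factor = 20 × 5 × 40 × 20 × 2 = 1.60 × 10⁵.
437 μg/mL / 1.60 × 10⁵ = 2.73 × 10⁻³ μg/mL = 2.73 ng/mL.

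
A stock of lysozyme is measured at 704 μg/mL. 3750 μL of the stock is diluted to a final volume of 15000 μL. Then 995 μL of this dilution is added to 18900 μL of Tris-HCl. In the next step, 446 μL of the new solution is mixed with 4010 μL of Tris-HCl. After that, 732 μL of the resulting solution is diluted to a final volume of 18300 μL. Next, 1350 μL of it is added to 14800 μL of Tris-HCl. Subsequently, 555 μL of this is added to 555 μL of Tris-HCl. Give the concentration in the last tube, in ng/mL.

1.47 ng/mL

Overall dilution factor = 4 × 19.99 × 9.991 × 25 × 11.96 × 2 = 4.78 × 10⁵.
704 μg/mL / 4.78 × 10⁵ = 1.47 × 10⁻³ μg/mL = 1.47 ng/mL.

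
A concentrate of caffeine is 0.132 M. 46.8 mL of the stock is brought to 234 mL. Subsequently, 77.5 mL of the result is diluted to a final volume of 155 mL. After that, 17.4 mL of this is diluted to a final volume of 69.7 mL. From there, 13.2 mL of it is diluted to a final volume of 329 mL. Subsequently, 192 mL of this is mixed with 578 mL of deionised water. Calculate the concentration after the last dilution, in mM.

Overall dilution factor = 5 × 2 × 4.006 × 24.92 × 4.010 = 4004.
0.132 M / 4004 = 3.30 × 10⁻⁵ M = 0.0330 mM.

0.0330 mM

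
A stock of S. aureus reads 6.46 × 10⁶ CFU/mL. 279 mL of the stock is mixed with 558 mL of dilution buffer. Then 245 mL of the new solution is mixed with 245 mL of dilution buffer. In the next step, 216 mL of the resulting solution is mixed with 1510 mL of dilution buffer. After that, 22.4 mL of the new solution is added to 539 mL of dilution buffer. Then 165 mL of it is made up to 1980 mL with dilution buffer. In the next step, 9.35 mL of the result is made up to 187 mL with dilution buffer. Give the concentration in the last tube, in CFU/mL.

Overall dilution factor = 3 × 2 × 7.991 × 25.06 × 12 × 20 = 2.88 × 10⁵.
6.46 × 10⁶ CFU/mL / 2.88 × 10⁵ = 22.4 CFU/mL.

22.4 CFU/mL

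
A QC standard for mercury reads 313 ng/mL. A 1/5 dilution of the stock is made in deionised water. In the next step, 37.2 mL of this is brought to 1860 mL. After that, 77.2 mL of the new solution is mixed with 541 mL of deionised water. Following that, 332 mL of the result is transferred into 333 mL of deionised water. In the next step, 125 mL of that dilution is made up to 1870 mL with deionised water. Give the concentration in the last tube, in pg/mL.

Overall dilution factor = 5 × 50 × 8.008 × 2.003 × 14.96 = 6.00 × 10⁴.
313 ng/mL / 6.00 × 10⁴ = 5.22 × 10⁻³ ng/mL = 5.22 pg/mL.

5.22 pg/mL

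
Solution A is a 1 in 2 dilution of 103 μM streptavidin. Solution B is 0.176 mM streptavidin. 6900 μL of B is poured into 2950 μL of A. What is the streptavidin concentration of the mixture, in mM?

0.139 mM

C_A = 103 μM / 2 = 51.5 μM.
C_B = 0.176 mM = 176 μM.
C_mix = (C_A·V_A + C_B·V_B)/(V_A + V_B) = (51.5×2950 + 176×6900) / 9850 = 139 μM = 0.139 mM.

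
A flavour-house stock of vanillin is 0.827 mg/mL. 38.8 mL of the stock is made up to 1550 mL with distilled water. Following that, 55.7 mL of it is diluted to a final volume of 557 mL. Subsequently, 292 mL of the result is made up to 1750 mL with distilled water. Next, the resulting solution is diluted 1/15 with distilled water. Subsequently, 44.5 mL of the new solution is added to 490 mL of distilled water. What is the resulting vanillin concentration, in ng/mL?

Overall dilution factor = 39.95 × 10 × 5.993 × 15 × 12.01 = 4.31 × 10⁵.
0.827 mg/mL / 4.31 × 10⁵ = 1.92 × 10⁻⁶ mg/mL = 1.92 ng/mL.

1.92 ng/mL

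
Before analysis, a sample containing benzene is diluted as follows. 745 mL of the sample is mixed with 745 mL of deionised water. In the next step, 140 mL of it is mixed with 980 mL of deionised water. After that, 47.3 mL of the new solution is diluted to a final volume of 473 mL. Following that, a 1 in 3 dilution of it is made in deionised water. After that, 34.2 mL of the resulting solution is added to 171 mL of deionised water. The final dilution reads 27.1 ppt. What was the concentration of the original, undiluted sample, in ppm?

0.0780 ppm

Overall dilution factor = 2 × 8 × 10 × 3 × 6 = 2880.
Original = 27.1 ppt × 2880 = 7.80 × 10⁴ ppt = 0.0780 ppm.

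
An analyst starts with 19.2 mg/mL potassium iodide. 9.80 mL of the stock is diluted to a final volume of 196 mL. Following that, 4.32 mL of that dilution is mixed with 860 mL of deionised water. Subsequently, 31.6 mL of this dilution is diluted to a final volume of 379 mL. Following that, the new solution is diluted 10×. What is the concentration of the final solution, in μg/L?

Overall dilution factor = 20 × 200.1 × 11.99 × 10 = 4.80 × 10⁵.
19.2 mg/mL / 4.80 × 10⁵ = 4.00 × 10⁻⁵ mg/mL = 40.0 μg/L.

40.0 μg/L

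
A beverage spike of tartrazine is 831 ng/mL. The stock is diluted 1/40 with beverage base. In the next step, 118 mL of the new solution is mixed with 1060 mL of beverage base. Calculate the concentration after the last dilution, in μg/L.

2.08 μg/L

Overall dilution factor = 40 × 9.983 = 399.
831 ng/mL / 399 = 2.08 ng/mL = 2.08 μg/L.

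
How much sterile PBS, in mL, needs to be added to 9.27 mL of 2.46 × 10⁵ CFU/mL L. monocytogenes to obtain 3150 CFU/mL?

715 mL

V₂ = C₁V₁/C₂ = 2.46 × 10⁵ × 9.27 / 3150 = 724 mL.
Diluent to add = V₂ − V₁ = 724 − 9.27 = 715 mL.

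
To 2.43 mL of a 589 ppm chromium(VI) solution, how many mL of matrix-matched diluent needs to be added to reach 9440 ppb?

9440 ppb = 9.44 ppm.
V₂ = C₁V₁/C₂ = 589 × 2.43 / 9.44 = 152 mL.
Diluent to add = V₂ − V₁ = 152 − 2.43 = 149 mL.

149 mL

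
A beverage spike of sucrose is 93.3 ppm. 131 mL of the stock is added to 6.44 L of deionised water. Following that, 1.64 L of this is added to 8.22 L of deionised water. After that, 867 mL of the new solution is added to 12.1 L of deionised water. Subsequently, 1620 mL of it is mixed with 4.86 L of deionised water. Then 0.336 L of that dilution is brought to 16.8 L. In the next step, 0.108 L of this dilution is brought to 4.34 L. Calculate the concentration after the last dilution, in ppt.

Overall dilution factor = 50.16 × 6.012 × 14.96 × 4 × 50 × 40.19 = 3.63 × 10⁷.
93.3 ppm / 3.63 × 10⁷ = 2.57 × 10⁻⁶ ppm = 2.57 ppt.

2.57 ppt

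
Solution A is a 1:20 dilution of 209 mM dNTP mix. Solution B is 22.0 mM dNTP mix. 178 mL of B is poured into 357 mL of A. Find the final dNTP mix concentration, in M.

C_A = 209 mM / 20 = 10.4 mM.
C_mix = (C_A·V_A + C_B·V_B)/(V_A + V_B) = (10.4×357 + 22.0×178) / 535.0 = 14.3 mM = 0.0143 M.

0.0143 M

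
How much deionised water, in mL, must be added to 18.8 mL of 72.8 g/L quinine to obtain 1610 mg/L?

1610 mg/L = 1.61 g/L.
V₂ = C₁V₁/C₂ = 72.8 × 18.8 / 1.61 = 850 mL.
Diluent to add = V₂ − V₁ = 850 − 18.8 = 831 mL.

831 mL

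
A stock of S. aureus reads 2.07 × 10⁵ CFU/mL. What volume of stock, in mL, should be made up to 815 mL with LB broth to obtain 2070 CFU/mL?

V₁ = C₂V₂/C₁ = 2070 × 815 / 2.07 × 10⁵ = 8.15 mL.

8.15 mL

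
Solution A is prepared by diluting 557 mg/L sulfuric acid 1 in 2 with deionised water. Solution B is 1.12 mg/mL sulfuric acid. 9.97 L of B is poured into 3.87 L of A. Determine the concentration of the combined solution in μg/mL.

C_A = 557 mg/L / 2 = 278 mg/L.
C_B = 1.12 mg/mL = 1120 mg/L.
C_mix = (C_A·V_A + C_B·V_B)/(V_A + V_B) = (278×3.87 + 1120×9.97) / 13.84 = 885 mg/L = 885 μg/mL.

885 μg/mL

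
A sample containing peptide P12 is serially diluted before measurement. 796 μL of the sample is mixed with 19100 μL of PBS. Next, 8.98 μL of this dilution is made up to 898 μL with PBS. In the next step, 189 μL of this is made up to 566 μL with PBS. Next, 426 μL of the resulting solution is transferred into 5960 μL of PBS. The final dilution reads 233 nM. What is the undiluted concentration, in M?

Overall dilution factor = 24.99 × 100 × 2.995 × 14.99 = 1.12 × 10⁵.
Original = 233 nM × 1.12 × 10⁵ = 2.61 × 10⁷ nM = 0.0261 M.

0.0261 M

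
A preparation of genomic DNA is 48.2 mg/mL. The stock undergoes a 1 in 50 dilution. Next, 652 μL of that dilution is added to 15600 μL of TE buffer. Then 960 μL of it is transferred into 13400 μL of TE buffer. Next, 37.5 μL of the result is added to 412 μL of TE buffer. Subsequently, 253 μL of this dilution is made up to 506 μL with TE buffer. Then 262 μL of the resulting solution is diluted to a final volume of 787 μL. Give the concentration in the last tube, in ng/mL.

Overall dilution factor = 50 × 24.93 × 14.96 × 11.99 × 2 × 3.004 = 1.34 × 10⁶.
48.2 mg/mL / 1.34 × 10⁶ = 3.59 × 10⁻⁵ mg/mL = 35.9 ng/mL.

35.9 ng/mL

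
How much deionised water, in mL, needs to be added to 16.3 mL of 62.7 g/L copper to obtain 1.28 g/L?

782 mL

V₂ = C₁V₁/C₂ = 62.7 × 16.3 / 1.28 = 798 mL.
Diluent to add = V₂ − V₁ = 798 − 16.3 = 782 mL.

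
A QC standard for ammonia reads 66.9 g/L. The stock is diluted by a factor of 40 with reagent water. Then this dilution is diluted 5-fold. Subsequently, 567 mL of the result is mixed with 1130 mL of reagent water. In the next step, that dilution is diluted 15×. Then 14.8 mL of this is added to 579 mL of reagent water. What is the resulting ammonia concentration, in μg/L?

Overall dilution factor = 40 × 5 × 2.993 × 15 × 40.12 = 3.60 × 10⁵.
66.9 g/L / 3.60 × 10⁵ = 1.86 × 10⁻⁴ g/L = 186 μg/L.

186 μg/L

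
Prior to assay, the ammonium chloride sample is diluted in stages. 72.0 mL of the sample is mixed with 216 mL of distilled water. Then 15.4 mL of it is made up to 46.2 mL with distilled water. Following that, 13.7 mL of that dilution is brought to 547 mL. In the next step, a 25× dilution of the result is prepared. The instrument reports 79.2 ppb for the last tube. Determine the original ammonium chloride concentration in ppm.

Overall dilution factor = 4 × 3 × 39.93 × 25 = 1.20 × 10⁴.
Original = 79.2 ppb × 1.20 × 10⁴ = 9.49 × 10⁵ ppb = 949 ppm.

949 ppm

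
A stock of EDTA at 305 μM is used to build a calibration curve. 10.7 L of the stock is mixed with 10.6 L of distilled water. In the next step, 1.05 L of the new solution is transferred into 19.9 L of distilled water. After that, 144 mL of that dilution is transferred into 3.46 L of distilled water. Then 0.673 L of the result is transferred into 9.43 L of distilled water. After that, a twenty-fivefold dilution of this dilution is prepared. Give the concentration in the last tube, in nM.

0.818 nM

Overall dilution factor = 1.991 × 19.95 × 25.03 × 15.01 × 25 = 3.73 × 10⁵.
305 μM / 3.73 × 10⁵ = 8.18 × 10⁻⁴ μM = 0.818 nM.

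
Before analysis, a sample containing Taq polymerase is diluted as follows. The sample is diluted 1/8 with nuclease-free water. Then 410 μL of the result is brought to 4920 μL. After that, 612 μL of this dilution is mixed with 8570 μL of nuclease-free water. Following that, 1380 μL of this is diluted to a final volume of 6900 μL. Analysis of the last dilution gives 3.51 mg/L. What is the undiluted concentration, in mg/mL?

Overall dilution factor = 8 × 12 × 15.00 × 5 = 7202.
Original = 3.51 mg/L × 7202 = 2.53 × 10⁴ mg/L = 25.3 mg/mL.

25.3 mg/mL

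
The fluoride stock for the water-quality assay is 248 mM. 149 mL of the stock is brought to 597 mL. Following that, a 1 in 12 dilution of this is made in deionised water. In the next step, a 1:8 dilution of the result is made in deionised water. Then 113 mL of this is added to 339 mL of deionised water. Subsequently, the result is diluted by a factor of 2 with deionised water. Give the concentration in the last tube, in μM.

Overall dilution factor = 4.007 × 12 × 8 × 4 × 2 = 3077.
248 mM / 3077 = 0.0806 mM = 80.6 μM.

80.6 μM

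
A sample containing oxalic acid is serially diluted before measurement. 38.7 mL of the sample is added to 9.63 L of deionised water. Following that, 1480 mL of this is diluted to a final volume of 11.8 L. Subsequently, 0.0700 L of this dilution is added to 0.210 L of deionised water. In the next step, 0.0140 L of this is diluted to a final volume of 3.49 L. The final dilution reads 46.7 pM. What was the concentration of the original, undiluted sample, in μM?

Overall dilution factor = 249.8 × 7.973 × 4 × 249.3 = 1.99 × 10⁶.
Original = 46.7 pM × 1.99 × 10⁶ = 9.28 × 10⁷ pM = 92.8 μM.

92.8 μM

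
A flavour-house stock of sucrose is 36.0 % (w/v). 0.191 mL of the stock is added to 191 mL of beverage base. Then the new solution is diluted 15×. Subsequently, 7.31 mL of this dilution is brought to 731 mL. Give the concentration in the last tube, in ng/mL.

Overall dilution factor = 1001 × 15 × 100 = 1.50 × 10⁶.
36.0 % (w/v) / 1.50 × 10⁶ = 2.40 × 10⁻⁵ % (w/v) = 240 ng/mL.

240 ng/mL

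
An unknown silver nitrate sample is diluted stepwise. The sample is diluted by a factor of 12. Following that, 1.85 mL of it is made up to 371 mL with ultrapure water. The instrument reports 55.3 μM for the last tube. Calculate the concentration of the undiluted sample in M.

0.133 M

Overall dilution factor = 12 × 200.5 = 2406.
Original = 55.3 μM × 2406 = 1.33 × 10⁵ μM = 0.133 M.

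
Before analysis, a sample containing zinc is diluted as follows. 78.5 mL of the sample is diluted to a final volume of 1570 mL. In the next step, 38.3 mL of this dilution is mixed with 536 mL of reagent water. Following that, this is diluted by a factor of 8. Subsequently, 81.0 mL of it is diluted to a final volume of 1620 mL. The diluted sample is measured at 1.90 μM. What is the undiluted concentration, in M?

0.0912 M

Overall dilution factor = 20 × 14.99 × 8 × 20 = 4.80 × 10⁴.
Original = 1.90 μM × 4.80 × 10⁴ = 9.12 × 10⁴ μM = 0.0912 M.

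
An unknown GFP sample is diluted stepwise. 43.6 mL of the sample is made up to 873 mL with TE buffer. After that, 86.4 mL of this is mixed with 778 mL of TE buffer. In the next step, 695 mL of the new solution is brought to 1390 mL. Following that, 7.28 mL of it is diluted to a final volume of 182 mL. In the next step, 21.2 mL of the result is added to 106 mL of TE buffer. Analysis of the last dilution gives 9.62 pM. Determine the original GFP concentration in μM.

Overall dilution factor = 20.02 × 10.00 × 2 × 25 × 6 = 6.01 × 10⁴.
Original = 9.62 pM × 6.01 × 10⁴ = 5.78 × 10⁵ pM = 0.578 μM.

0.578 μM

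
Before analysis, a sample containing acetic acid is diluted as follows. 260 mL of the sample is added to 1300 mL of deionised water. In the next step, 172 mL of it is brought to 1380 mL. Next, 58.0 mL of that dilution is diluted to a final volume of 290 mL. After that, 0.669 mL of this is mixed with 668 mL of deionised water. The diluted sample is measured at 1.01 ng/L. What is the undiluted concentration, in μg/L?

243 μg/L

Overall dilution factor = 6 × 8.023 × 5 × 999.5 = 2.41 × 10⁵.
Original = 1.01 ng/L × 2.41 × 10⁵ = 2.43 × 10⁵ ng/L = 243 μg/L.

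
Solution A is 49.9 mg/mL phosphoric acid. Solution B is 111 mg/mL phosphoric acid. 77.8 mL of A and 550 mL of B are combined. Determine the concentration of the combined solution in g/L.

C_mix = (C_A·V_A + C_B·V_B)/(V_A + V_B) = (49.9×77.8 + 111×550) / 627.8 = 103 mg/mL = 103 g/L.

103 g/L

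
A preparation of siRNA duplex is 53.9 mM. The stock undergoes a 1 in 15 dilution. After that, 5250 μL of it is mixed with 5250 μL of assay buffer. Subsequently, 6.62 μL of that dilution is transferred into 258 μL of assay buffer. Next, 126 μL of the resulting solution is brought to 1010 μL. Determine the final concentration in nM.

Overall dilution factor = 15 × 2 × 39.97 × 8.016 = 9613.
53.9 mM / 9613 = 5.61 × 10⁻³ mM = 5610 nM.

5610 nM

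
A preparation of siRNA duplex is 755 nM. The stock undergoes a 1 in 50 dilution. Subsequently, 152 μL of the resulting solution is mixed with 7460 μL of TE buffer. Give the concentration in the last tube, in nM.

0.302 nM

Overall dilution factor = 50 × 50.08 = 2504.
755 nM / 2504 = 0.302 nM.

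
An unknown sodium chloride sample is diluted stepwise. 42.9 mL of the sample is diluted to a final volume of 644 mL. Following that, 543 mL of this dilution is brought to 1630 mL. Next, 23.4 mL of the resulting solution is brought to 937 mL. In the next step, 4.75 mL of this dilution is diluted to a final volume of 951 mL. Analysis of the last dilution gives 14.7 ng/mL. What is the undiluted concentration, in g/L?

5.31 g/L

Overall dilution factor = 15.01 × 3.002 × 40.04 × 200.2 = 3.61 × 10⁵.
Original = 14.7 ng/mL × 3.61 × 10⁵ = 5.31 × 10⁶ ng/mL = 5.31 g/L.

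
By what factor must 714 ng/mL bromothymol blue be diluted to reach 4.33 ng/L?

1.65 × 10⁵

Factor = C₀/C_target = 714 ng/mL / 4.33 ng/L = 1.65 × 10⁵.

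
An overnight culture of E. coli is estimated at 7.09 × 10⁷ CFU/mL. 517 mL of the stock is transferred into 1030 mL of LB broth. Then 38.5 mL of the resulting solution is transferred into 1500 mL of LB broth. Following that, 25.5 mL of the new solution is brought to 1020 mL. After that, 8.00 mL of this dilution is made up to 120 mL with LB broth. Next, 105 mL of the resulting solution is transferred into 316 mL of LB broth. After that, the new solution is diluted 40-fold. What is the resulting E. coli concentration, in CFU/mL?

Overall dilution factor = 2.992 × 39.96 × 40 × 15 × 4.010 × 40 = 1.15 × 10⁷.
7.09 × 10⁷ CFU/mL / 1.15 × 10⁷ = 6.16 CFU/mL.

6.16 CFU/mL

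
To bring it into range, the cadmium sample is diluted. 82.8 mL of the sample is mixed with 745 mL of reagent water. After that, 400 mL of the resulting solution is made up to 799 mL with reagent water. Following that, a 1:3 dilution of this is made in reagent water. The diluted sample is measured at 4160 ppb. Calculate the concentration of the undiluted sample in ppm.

Overall dilution factor = 9.998 × 1.998 × 3 = 59.9.
Original = 4160 ppb × 59.9 = 2.49 × 10⁵ ppb = 249 ppm.

249 ppm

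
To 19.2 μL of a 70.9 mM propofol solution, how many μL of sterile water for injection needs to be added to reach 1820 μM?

1820 μM = 1.82 mM.
V₂ = C₁V₁/C₂ = 70.9 × 19.2 / 1.82 = 748 μL.
Diluent to add = V₂ − V₁ = 748 − 19.2 = 729 μL.

729 μL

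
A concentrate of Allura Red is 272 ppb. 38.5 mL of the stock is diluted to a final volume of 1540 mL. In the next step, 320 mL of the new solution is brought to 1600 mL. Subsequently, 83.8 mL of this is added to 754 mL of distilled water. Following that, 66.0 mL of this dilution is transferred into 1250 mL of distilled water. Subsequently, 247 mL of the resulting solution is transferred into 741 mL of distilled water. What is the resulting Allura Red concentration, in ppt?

Overall dilution factor = 40 × 5 × 9.998 × 19.94 × 4 = 1.59 × 10⁵.
272 ppb / 1.59 × 10⁵ = 1.71 × 10⁻³ ppb = 1.71 ppt.

1.71 ppt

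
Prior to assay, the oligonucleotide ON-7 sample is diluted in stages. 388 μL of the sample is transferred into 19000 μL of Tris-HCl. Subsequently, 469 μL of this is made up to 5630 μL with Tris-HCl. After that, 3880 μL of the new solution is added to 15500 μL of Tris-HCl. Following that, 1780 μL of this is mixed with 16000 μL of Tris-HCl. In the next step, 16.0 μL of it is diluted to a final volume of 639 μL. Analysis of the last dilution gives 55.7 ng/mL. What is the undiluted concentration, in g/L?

Overall dilution factor = 49.97 × 12.00 × 4.995 × 9.989 × 39.94 = 1.20 × 10⁶.
Original = 55.7 ng/mL × 1.20 × 10⁶ = 6.66 × 10⁷ ng/mL = 66.6 g/L.

66.6 g/L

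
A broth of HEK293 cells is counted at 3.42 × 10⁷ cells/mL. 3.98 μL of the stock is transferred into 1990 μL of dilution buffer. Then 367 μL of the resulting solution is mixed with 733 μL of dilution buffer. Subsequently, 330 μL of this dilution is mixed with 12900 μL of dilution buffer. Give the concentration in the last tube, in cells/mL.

Overall dilution factor = 501 × 2.997 × 40.09 = 6.02 × 10⁴.
3.42 × 10⁷ cells/mL / 6.02 × 10⁴ = 568 cells/mL.

568 cells/mL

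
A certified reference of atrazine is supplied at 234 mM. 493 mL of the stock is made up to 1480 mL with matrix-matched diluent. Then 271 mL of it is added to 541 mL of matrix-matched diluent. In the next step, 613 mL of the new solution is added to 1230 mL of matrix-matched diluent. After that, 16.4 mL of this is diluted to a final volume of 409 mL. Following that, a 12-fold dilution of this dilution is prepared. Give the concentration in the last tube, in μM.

28.9 μM

Overall dilution factor = 3.002 × 2.996 × 3.007 × 24.94 × 12 = 8093.
234 mM / 8093 = 0.0289 mM = 28.9 μM.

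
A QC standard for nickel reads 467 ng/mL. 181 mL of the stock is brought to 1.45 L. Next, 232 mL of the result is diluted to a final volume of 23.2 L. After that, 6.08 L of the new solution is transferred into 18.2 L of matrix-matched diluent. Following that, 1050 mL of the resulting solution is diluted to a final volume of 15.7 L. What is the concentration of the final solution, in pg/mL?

9.76 pg/mL

Overall dilution factor = 8.011 × 100 × 3.993 × 14.95 = 4.78 × 10⁴.
467 ng/mL / 4.78 × 10⁴ = 9.76 × 10⁻³ ng/mL = 9.76 pg/mL.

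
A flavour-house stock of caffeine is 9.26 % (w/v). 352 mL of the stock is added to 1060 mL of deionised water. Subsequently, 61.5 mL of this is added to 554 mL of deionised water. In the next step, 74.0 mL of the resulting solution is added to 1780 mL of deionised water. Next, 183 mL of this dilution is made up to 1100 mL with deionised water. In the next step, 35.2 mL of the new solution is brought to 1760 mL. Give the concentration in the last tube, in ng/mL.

Overall dilution factor = 4.011 × 10.01 × 25.05 × 6.011 × 50 = 3.02 × 10⁵.
9.26 % (w/v) / 3.02 × 10⁵ = 3.06 × 10⁻⁵ % (w/v) = 306 ng/mL.

306 ng/mL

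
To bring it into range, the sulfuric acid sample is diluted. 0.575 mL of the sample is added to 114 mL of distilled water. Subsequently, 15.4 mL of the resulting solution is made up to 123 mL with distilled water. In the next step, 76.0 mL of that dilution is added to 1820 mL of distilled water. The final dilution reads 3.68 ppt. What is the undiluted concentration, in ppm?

0.146 ppm

Overall dilution factor = 199.3 × 7.987 × 24.95 = 3.97 × 10⁴.
Original = 3.68 ppt × 3.97 × 10⁴ = 1.46 × 10⁵ ppt = 0.146 ppm.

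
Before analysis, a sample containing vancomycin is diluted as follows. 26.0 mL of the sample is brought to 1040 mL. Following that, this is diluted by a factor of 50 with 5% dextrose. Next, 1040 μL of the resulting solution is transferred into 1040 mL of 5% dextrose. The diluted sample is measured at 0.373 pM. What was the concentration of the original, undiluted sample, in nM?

Overall dilution factor = 40 × 50 × 1001 = 2.00 × 10⁶.
Original = 0.373 pM × 2.00 × 10⁶ = 7.47 × 10⁵ pM = 747 nM.

747 nM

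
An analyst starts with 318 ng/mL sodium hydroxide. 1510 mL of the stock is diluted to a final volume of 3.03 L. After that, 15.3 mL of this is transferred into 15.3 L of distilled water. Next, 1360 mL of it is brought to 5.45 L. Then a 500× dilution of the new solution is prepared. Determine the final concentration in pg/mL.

Overall dilution factor = 2.007 × 1001 × 4.007 × 500 = 4.02 × 10⁶.
318 ng/mL / 4.02 × 10⁶ = 7.90 × 10⁻⁵ ng/mL = 0.0790 pg/mL.

0.0790 pg/mL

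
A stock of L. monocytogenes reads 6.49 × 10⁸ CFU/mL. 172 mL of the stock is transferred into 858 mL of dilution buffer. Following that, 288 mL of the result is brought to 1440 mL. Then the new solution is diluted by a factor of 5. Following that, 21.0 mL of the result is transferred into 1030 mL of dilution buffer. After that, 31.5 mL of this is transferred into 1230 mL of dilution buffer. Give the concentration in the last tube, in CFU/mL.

Overall dilution factor = 5.988 × 5 × 5 × 50.05 × 40.05 = 3.00 × 10⁵.
6.49 × 10⁸ CFU/mL / 3.00 × 10⁵ = 2160 CFU/mL.

2160 CFU/mL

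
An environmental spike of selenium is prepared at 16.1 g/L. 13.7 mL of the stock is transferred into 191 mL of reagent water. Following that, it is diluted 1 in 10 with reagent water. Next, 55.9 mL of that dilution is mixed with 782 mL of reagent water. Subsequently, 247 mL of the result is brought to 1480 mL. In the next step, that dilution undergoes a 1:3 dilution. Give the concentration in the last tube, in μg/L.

Overall dilution factor = 14.94 × 10 × 14.99 × 5.992 × 3 = 4.03 × 10⁴.
16.1 g/L / 4.03 × 10⁴ = 4.00 × 10⁻⁴ g/L = 400 μg/L.

400 μg/L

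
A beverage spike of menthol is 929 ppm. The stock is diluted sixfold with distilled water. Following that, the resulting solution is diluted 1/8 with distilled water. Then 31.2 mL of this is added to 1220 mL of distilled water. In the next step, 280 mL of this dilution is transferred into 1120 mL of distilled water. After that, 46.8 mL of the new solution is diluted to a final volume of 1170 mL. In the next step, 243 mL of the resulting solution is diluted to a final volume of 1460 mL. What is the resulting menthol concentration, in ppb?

Overall dilution factor = 6 × 8 × 40.10 × 5 × 25 × 6.008 = 1.45 × 10⁶.
929 ppm / 1.45 × 10⁶ = 6.43 × 10⁻⁴ ppm = 0.643 ppb.

0.643 ppb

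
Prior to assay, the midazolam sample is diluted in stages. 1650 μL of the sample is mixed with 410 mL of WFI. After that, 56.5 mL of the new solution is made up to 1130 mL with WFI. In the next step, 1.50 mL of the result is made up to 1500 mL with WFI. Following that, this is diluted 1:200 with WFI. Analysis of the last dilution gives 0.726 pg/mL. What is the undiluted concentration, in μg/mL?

Overall dilution factor = 249.5 × 20 × 1000 × 200 = 9.98 × 10⁸.
Original = 0.726 pg/mL × 9.98 × 10⁸ = 7.25 × 10⁸ pg/mL = 725 μg/mL.

725 μg/mL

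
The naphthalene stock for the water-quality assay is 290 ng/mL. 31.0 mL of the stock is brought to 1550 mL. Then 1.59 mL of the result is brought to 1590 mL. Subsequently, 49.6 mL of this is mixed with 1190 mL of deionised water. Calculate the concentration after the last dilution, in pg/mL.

Overall dilution factor = 50 × 1000 × 24.99 = 1.25 × 10⁶.
290 ng/mL / 1.25 × 10⁶ = 2.32 × 10⁻⁴ ng/mL = 0.232 pg/mL.

0.232 pg/mL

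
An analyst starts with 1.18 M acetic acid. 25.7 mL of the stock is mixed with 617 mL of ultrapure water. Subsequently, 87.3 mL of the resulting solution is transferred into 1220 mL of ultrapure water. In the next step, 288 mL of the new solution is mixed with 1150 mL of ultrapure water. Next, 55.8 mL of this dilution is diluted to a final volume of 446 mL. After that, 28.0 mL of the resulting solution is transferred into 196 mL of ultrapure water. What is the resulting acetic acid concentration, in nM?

9870 nM

Overall dilution factor = 25.01 × 14.97 × 4.993 × 7.993 × 8 = 1.20 × 10⁵.
1.18 M / 1.20 × 10⁵ = 9.87 × 10⁻⁶ M = 9870 nM.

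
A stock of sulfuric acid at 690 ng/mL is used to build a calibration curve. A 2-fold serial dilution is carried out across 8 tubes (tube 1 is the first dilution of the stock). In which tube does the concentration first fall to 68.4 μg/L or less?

tube 4

Tube n has concentration 690 ng/mL / 2ⁿ.
Need 2ⁿ ≥ 690 ng/mL / 68.4 μg/L = 10.1, so n ≥ 3.33.
First such tube: n = 4.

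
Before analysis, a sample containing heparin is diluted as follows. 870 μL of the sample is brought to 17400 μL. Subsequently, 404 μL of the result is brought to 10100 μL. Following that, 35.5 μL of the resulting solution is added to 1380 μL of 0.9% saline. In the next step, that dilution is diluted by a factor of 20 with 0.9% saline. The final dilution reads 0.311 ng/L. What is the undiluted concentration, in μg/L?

124 μg/L

Overall dilution factor = 20 × 25 × 39.87 × 20 = 3.99 × 10⁵.
Original = 0.311 ng/L × 3.99 × 10⁵ = 1.24 × 10⁵ ng/L = 124 μg/L.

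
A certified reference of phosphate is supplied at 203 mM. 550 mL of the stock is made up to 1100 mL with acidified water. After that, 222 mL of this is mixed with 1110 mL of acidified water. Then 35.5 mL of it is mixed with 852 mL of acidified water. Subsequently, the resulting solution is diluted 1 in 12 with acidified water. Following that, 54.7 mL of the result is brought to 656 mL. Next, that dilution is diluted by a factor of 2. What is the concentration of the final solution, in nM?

2350 nM

Overall dilution factor = 2 × 6 × 25 × 12 × 11.99 × 2 = 8.63 × 10⁴.
203 mM / 8.63 × 10⁴ = 2.35 × 10⁻³ mM = 2350 nM.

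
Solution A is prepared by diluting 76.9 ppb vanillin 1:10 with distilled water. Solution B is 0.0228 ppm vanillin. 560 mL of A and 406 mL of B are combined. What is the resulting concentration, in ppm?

0.0140 ppm

C_A = 76.9 ppb / 10 = 7.69 ppb.
C_B = 0.0228 ppm = 22.8 ppb.
C_mix = (C_A·V_A + C_B·V_B)/(V_A + V_B) = (7.69×560 + 22.8×406) / 966.0 = 14.0 ppb = 0.0140 ppm.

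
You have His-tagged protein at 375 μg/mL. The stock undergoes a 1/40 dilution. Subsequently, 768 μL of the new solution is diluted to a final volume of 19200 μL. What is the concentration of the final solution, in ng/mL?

375 ng/mL

Overall dilution factor = 40 × 25 = 1000.
375 μg/mL / 1000 = 0.375 μg/mL = 375 ng/mL.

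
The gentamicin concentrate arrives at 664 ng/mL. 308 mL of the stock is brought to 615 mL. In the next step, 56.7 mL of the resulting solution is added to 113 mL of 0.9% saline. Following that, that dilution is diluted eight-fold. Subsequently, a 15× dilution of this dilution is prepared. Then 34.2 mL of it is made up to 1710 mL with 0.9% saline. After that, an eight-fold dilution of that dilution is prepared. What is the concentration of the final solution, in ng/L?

Overall dilution factor = 1.997 × 2.993 × 8 × 15 × 50 × 8 = 2.87 × 10⁵.
664 ng/mL / 2.87 × 10⁵ = 2.31 × 10⁻³ ng/mL = 2.31 ng/L.

2.31 ng/L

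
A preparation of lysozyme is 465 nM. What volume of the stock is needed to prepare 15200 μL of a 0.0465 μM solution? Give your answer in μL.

0.0465 μM = 46.5 nM.
V₁ = C₂V₂/C₁ = 46.5 × 15200 / 465 = 1520 μL.

1520 μL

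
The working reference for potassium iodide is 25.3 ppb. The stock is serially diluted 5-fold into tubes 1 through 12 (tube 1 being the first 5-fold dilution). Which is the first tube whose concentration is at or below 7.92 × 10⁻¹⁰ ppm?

Tube n has concentration 25.3 ppb / 5ⁿ.
Need 5ⁿ ≥ 25.3 ppb / 7.92 × 10⁻¹⁰ ppm = 3.19 × 10⁷, so n ≥ 10.74.
First such tube: n = 11.

tube 11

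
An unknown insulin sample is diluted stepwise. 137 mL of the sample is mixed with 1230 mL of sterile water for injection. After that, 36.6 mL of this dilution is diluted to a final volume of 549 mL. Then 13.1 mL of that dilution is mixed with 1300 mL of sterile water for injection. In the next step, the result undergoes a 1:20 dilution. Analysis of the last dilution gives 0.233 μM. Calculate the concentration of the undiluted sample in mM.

Overall dilution factor = 9.978 × 15 × 100.2 × 20 = 3.00 × 10⁵.
Original = 0.233 μM × 3.00 × 10⁵ = 6.99 × 10⁴ μM = 69.9 mM.

69.9 mM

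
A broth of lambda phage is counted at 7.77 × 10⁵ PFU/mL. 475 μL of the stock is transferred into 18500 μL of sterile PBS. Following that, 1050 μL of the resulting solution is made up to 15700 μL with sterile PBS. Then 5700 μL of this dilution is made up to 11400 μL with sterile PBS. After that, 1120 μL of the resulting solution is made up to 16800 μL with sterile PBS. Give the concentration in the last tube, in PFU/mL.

43.4 PFU/mL

Overall dilution factor = 39.95 × 14.95 × 2 × 15 = 1.79 × 10⁴.
7.77 × 10⁵ PFU/mL / 1.79 × 10⁴ = 43.4 PFU/mL.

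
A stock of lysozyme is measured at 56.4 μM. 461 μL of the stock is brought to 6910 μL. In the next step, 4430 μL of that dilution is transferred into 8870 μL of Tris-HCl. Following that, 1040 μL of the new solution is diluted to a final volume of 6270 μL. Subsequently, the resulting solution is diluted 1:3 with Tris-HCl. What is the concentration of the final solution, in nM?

Overall dilution factor = 14.99 × 3.002 × 6.029 × 3 = 814.
56.4 μM / 814 = 0.0693 μM = 69.3 nM.

69.3 nM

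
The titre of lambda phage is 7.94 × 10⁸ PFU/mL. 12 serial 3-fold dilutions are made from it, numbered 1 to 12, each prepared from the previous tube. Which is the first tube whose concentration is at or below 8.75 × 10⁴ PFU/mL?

tube 9

Tube n has concentration 7.94 × 10⁸ PFU/mL / 3ⁿ.
Need 3ⁿ ≥ 7.94 × 10⁸ PFU/mL / 8.75 × 10⁴ PFU/mL = 9074, so n ≥ 8.30.
First such tube: n = 9.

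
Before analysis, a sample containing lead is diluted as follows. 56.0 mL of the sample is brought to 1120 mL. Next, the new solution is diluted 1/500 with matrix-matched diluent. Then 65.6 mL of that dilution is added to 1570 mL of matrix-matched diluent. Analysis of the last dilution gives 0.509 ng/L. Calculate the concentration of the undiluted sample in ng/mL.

Overall dilution factor = 20 × 500 × 24.93 = 2.49 × 10⁵.
Original = 0.509 ng/L × 2.49 × 10⁵ = 1.27 × 10⁵ ng/L = 127 ng/mL.

127 ng/mL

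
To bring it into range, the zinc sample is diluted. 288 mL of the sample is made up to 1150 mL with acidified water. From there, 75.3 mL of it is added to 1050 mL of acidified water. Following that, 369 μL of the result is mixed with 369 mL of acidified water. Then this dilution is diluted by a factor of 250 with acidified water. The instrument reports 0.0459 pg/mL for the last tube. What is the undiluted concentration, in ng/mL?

685 ng/mL

Overall dilution factor = 3.993 × 14.94 × 1001 × 250 = 1.49 × 10⁷.
Original = 0.0459 pg/mL × 1.49 × 10⁷ = 6.85 × 10⁵ pg/mL = 685 ng/mL.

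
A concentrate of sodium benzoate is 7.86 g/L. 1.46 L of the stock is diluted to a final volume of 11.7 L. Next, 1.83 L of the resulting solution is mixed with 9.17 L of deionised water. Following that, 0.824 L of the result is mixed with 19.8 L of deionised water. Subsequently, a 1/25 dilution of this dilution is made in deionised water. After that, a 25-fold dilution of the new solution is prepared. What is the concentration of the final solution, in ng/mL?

10.4 ng/mL

Overall dilution factor = 8.014 × 6.011 × 25.03 × 25 × 25 = 7.54 × 10⁵.
7.86 g/L / 7.54 × 10⁵ = 1.04 × 10⁻⁵ g/L = 10.4 ng/mL.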